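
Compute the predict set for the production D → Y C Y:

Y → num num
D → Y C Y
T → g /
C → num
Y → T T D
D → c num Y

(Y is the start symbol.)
PREDICT(D → Y C Y) = (FIRST(RHS) \ {ε}) ∪ (FOLLOW(D) if ε ∈ FIRST(RHS), i.e. RHS ⇒* ε)
FIRST(Y) = { 'g', 'num' }
FIRST(Y C Y) = { 'g', 'num' }
ε ∉ FIRST(Y C Y), so FOLLOW(D) is not added.
PREDICT(D → Y C Y) = { 'g', 'num' }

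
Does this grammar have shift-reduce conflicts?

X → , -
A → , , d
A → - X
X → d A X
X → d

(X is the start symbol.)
Yes — I3: [X → d .] vs [A → . , , d]

A shift-reduce conflict occurs when an LR(0) state has both:
  - a complete (reduce) item [A → α .] (dot at the end), and
  - a shift item [B → β . c γ] (dot before a terminal).

Augment with X' → X and build the canonical LR(0) collection (I0 = CLOSURE({[X' → . X]}), then GOTO on every symbol after a dot until no new states appear). It has 12 states:
  I0: { [X → . , -], [X → . d A X], [X → . d], [X' → . X] }  — shift
  I1: { [X → , . -] }  — shift
  I2: { [X' → X .] }  — accept
  I3: { [A → . , , d], [A → . - X], [X → d . A X], [X → d .] }  — shift, reduce
  I4: { [A → , . , d] }  — shift
  I5: { [A → - . X], [X → . , -], [X → . d A X], [X → . d] }  — shift
  I6: { [X → . , -], [X → . d A X], [X → . d], [X → d A . X] }  — shift
  I7: { [X → d A X .] }  — reduce
  I8: { [A → - X .] }  — reduce
  I9: { [A → , , . d] }  — shift
  I10: { [A → , , d .] }  — reduce
  I11: { [X → , - .] }  — reduce

I3 contains reduce item [X → d .] and shift items [A → . , , d], [A → . - X] — shift-reduce conflict.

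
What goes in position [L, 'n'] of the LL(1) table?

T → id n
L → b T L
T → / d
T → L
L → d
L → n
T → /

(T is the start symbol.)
To find M[L, 'n'], we find productions for L where 'n' is in the predict set (PREDICT(N → α) = (FIRST(α) \ {ε}) ∪ (FOLLOW(N) if α ⇒* ε)).

L → b T L: PREDICT = { 'b' }
L → d: PREDICT = { 'd' }
L → n: PREDICT = { 'n' }
  'n' is in predict set, so this production goes in M[L, 'n']

M[L, 'n'] = L → n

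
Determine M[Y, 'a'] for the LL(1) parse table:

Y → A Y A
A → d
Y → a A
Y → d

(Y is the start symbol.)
To find M[Y, 'a'], we find productions for Y where 'a' is in the predict set (PREDICT(N → α) = (FIRST(α) \ {ε}) ∪ (FOLLOW(N) if α ⇒* ε)).

Relevant sets:
  FIRST(A) = { 'd' }

Y → A Y A: PREDICT = { 'd' }
Y → a A: PREDICT = { 'a' }
  'a' is in predict set, so this production goes in M[Y, 'a']
Y → d: PREDICT = { 'd' }

M[Y, 'a'] = Y → a A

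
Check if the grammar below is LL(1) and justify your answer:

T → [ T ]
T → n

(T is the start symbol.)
For T:
  PREDICT(T → '[' T ']') = { '[' }
  PREDICT(T → n) = { 'n' }

All predict sets are disjoint. The grammar IS LL(1).

Answer: Yes, the grammar is LL(1).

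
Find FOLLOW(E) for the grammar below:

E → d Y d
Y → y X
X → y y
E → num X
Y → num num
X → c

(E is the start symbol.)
{ $ }

To compute FOLLOW(E), find every occurrence of E on a right-hand side N → α E β: add FIRST(β) \ {ε}, and if β is empty or nullable also add FOLLOW(N). Iterate to a fixed point.

E is the start symbol, so $ ∈ FOLLOW(E).
E does not occur on any right-hand side.

Taking the union: FOLLOW(E) = { $ }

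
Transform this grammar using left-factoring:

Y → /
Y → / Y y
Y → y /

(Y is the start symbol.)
Left-factoring transforms A → αβ₁ | αβ₂ into A → αA' and A' → β₁ | β₂
(α is the longest common prefix among the alternatives). Repeat until
no nonterminal has two alternatives with a common prefix.

Round 1: Y has alternatives sharing prefix '/'. Introduce Y': Y → / Y'
  Add: Y' → ε
  Add: Y' → Y y

No remaining common prefixes — done.

Resulting grammar:
Y → / Y'
Y' → ε
Y' → Y y
Y → y /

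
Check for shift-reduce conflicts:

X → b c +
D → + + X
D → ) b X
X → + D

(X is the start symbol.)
No shift-reduce conflicts

A shift-reduce conflict occurs when an LR(0) state has both:
  - a complete (reduce) item [A → α .] (dot at the end), and
  - a shift item [B → β . c γ] (dot before a terminal).

Augment with X' → X and build the canonical LR(0) collection (I0 = CLOSURE({[X' → . X]}), then GOTO on every symbol after a dot until no new states appear). It has 13 states:
  I0: { [X → . + D], [X → . b c +], [X' → . X] }  — shift
  I1: { [D → . ) b X], [D → . + + X], [X → + . D] }  — shift
  I2: { [X' → X .] }  — accept
  I3: { [X → b . c +] }  — shift
  I4: { [X → b c . +] }  — shift
  I5: { [X → b c + .] }  — reduce
  I6: { [D → ) . b X] }  — shift
  I7: { [D → + . + X] }  — shift
  I8: { [X → + D .] }  — reduce
  I9: { [D → + + . X], [X → . + D], [X → . b c +] }  — shift
  I10: { [D → + + X .] }  — reduce
  I11: { [D → ) b . X], [X → . + D], [X → . b c +] }  — shift
  I12: { [D → ) b X .] }  — reduce

No state contains both a complete item and a shift item.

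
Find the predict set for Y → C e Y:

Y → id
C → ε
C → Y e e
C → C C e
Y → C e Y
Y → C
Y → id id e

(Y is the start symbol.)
PREDICT(Y → C e Y) = (FIRST(RHS) \ {ε}) ∪ (FOLLOW(Y) if ε ∈ FIRST(RHS), i.e. RHS ⇒* ε)
FIRST(C) = { 'e', 'id', ε }
FIRST(C e Y) = { 'e', 'id' }
ε ∉ FIRST(C e Y), so FOLLOW(Y) is not added.
PREDICT(Y → C e Y) = { 'e', 'id' }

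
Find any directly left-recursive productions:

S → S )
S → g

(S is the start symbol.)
Direct left recursion occurs when N → N α for some non-terminal N (the right-hand side begins with the left-hand side itself).

S → S ): LEFT RECURSIVE (starts with S)
S → g: starts with g

The grammar has direct left recursion on: S.

Answer: Yes, S is left-recursive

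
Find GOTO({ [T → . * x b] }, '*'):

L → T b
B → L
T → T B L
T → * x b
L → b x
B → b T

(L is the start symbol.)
GOTO(I, '*') = CLOSURE({ [A → αX.β] : [A → α.Xβ] ∈ I, X = '*' })

Items with dot before '*', with the dot advanced:
  [T → . * x b] → [T → * . x b]
Closure adds nothing (no advanced item has the dot before a non-terminal).

GOTO = { [T → * . x b] }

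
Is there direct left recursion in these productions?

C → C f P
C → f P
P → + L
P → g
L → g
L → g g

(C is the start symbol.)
Direct left recursion occurs when N → N α for some non-terminal N (the right-hand side begins with the left-hand side itself).

C → C f P: LEFT RECURSIVE (starts with C)
C → f P: starts with f
P → + L: starts with '+'
P → g: starts with g
L → g: starts with g
L → g g: starts with g

The grammar has direct left recursion on: C.

Answer: Yes, C is left-recursive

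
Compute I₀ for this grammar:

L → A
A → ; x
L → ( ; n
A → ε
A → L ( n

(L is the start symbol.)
First, augment the grammar with L' → L
I₀ = CLOSURE({ [L' → . L] }):
  [L' → . L] has the dot before L: add [L → . A], [L → . ( ; n]
  [L → . A] has the dot before A: add [A → . ; x], [A → .], [A → . L ( n]
No further items can be added.

I₀ = { [A → . ; x], [A → . L ( n], [A → .], [L → . ( ; n], [L → . A], [L' → . L] }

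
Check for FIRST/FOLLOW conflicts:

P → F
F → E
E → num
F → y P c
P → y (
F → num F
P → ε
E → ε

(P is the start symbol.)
No FIRST/FOLLOW conflicts.

A FIRST/FOLLOW conflict occurs when a non-terminal N has a nullable alternative N → β (β ⇒* ε) and another alternative N → α with FIRST(α) ∩ FOLLOW(N) ≠ ∅: on such a lookahead the parser cannot decide between expanding α and letting N vanish via β.

Nullable non-terminals: E, F, P.
FIRST sets used below: FIRST(E) = { 'num', ε }, FIRST(F) = { 'num', 'y', ε }

E: nullable alternative(s) E → ε; FOLLOW(E) = { $, 'c' }
  E → num: FIRST \ {ε} = { 'num' } — disjoint from FOLLOW(E)
  E → ε: FIRST \ {ε} = { } — this is the only nullable alternative, skip

F: nullable alternative(s) F → E; FOLLOW(F) = { $, 'c' }
  F → E: FIRST \ {ε} = { 'num' } — this is the only nullable alternative, skip
  F → y P c: FIRST \ {ε} = { 'y' } — disjoint from FOLLOW(F)
  F → num F: FIRST \ {ε} = { 'num' } — disjoint from FOLLOW(F)

P: nullable alternative(s) P → F, P → ε; FOLLOW(P) = { $, 'c' }
  P → F: FIRST \ {ε} = { 'num', 'y' } — disjoint from FOLLOW(P)
  P → y (: FIRST \ {ε} = { 'y' } — disjoint from FOLLOW(P)
  P → ε: FIRST \ {ε} = { } — disjoint from FOLLOW(P)

No FIRST/FOLLOW conflicts found.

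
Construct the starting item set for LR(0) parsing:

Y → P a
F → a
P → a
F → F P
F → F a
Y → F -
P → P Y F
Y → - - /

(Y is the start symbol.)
{ [F → . F P], [F → . F a], [F → . a], [P → . P Y F], [P → . a], [Y → . - - /], [Y → . F -], [Y → . P a], [Y' → . Y] }

First, augment the grammar with Y' → Y
I₀ = CLOSURE({ [Y' → . Y] }):
  [Y' → . Y] has the dot before Y: add [Y → . P a], [Y → . F -], [Y → . - - /]
  [Y → . P a] has the dot before P: add [P → . a], [P → . P Y F]
  [Y → . F -] has the dot before F: add [F → . a], [F → . F P], [F → . F a]
No further items can be added.

I₀ = { [F → . F P], [F → . F a], [F → . a], [P → . P Y F], [P → . a], [Y → . - - /], [Y → . F -], [Y → . P a], [Y' → . Y] }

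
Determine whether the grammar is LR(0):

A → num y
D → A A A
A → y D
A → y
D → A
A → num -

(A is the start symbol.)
No. Shift-reduce conflict between [A → y .] and [A → . num -]

A grammar is LR(0) if no state in the canonical LR(0) collection has:
  - both a shift item (dot before a terminal) and a complete item (shift-reduce conflict), or
  - two or more complete items (reduce-reduce conflict; the accept item [A' → A .] counts as a complete item here).

Augment with A' → A and build the canonical LR(0) collection (I0 = CLOSURE({[A' → . A]}), then GOTO on every symbol after a dot until no new states appear). It has 10 states:
  I0: { [A → . num -], [A → . num y], [A → . y D], [A → . y], [A' → . A] }  — shift
  I1: { [A' → A .] }  — accept
  I2: { [A → num . -], [A → num . y] }  — shift
  I3: { [A → . num -], [A → . num y], [A → . y D], [A → . y], [A → y . D], [A → y .], [D → . A A A], [D → . A] }  — shift, reduce
  I4: { [A → . num -], [A → . num y], [A → . y D], [A → . y], [D → A . A A], [D → A .] }  — shift, reduce
  I5: { [A → y D .] }  — reduce
  I6: { [A → . num -], [A → . num y], [A → . y D], [A → . y], [D → A A . A] }  — shift
  I7: { [D → A A A .] }  — reduce
  I8: { [A → num - .] }  — reduce
  I9: { [A → num y .] }  — reduce

Conflict in state I3:
  Shift-reduce conflict between [A → y .] and [A → . num -]
So the grammar is NOT LR(0).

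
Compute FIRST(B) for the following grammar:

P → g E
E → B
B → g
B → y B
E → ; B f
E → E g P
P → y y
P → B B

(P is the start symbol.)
{ 'g', 'y' }

From B → g:
  - g is a terminal: add 'g' and stop
From B → y B:
  - y is a terminal: add 'y' and stop

Collecting: FIRST(B) = { 'g', 'y' }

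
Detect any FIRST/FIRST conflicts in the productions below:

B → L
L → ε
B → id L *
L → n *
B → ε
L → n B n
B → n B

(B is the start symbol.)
FIRST sets of the non-terminals at (or reachable through a nullable prefix from) the front of some alternative:
  FIRST(L) = { 'n', ε }

Productions for B:
  B → L: FIRST = { 'n', ε }
  B → id L *: FIRST = { 'id' }
  B → ε: FIRST = { ε }
  B → n B: FIRST = { 'n' }
Productions for L:
  L → ε: FIRST = { ε }
  L → n *: FIRST = { 'n' }
  L → n B n: FIRST = { 'n' }

Conflict for B: B → L and B → ε
  Overlap: { ε }
Conflict for B: B → L and B → n B
  Overlap: { 'n' }
Conflict for L: L → n * and L → n B n
  Overlap: { 'n' }

Answer: Yes. B → L / B → ε on { ε }; B → L / B → n B on { 'n' }; L → n '*' / L → n B n on { 'n' }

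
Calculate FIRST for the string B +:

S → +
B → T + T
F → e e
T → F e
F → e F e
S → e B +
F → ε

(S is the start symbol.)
FIRST sets of the non-terminals involved (from the grammar, by fixed-point iteration):
  FIRST(B) = { 'e' }

To compute FIRST(B +), process the symbols left to right:
Symbol B is a non-terminal. Add FIRST(B) \ {ε} = { 'e' }
B is not nullable (ε ∉ FIRST(B)), so stop here.
FIRST(B +) = { 'e' }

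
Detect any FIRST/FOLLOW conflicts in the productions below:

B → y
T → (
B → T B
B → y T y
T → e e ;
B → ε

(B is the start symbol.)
No FIRST/FOLLOW conflicts.

A FIRST/FOLLOW conflict occurs when a non-terminal N has a nullable alternative N → β (β ⇒* ε) and another alternative N → α with FIRST(α) ∩ FOLLOW(N) ≠ ∅: on such a lookahead the parser cannot decide between expanding α and letting N vanish via β.

Nullable non-terminals: B.
FIRST sets used below: FIRST(T) = { '(', 'e' }

B: nullable alternative(s) B → ε; FOLLOW(B) = { $ }
  B → y: FIRST \ {ε} = { 'y' } — disjoint from FOLLOW(B)
  B → T B: FIRST \ {ε} = { '(', 'e' } — disjoint from FOLLOW(B)
  B → y T y: FIRST \ {ε} = { 'y' } — disjoint from FOLLOW(B)
  B → ε: FIRST \ {ε} = { } — this is the only nullable alternative, skip

T has no nullable alternative, so no FIRST/FOLLOW check is needed there.

No FIRST/FOLLOW conflicts found.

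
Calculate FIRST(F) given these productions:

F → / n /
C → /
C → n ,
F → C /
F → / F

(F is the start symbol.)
FIRST sets of the other non-terminals involved (by the same procedure, iterated to a fixed point):
  FIRST(C) = { '/', 'n' }

From F → / n /:
  - '/' is a terminal: add '/' and stop
From F → C /:
  - C is a non-terminal: add FIRST(C) \ {ε} = { '/', 'n' }
    C is not nullable, so stop
From F → / F:
  - '/' is a terminal: add '/' and stop

Collecting: FIRST(F) = { '/', 'n' }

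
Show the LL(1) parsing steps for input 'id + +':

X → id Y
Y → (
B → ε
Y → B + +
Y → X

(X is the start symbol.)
Stack is shown with the top on the left.

Stack    Input     Action
-------------------------
X $      id + + $  output X → id Y
id Y $   id + + $  match 'id'
Y $      + + $     output Y → B + +
B + + $  + + $     output B → ε
+ + $    + + $     match '+'
+ $      + $       match '+'
$        $         accept

The string is accepted.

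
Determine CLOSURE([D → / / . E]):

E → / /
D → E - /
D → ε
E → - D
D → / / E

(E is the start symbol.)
To compute CLOSURE, for each item [A → α.Bβ] where B is a non-terminal, add [B → .γ] for all productions B → γ; repeat for the newly added items until nothing changes.

Start with: [D → / / . E]
  [D → / / . E] has the dot before E: add [E → . / /], [E → . - D]
No further items can be added.

CLOSURE = { [D → / / . E], [E → . - D], [E → . / /] }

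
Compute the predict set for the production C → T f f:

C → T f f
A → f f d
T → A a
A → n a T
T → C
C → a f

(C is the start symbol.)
PREDICT(C → T f f) = (FIRST(RHS) \ {ε}) ∪ (FOLLOW(C) if ε ∈ FIRST(RHS), i.e. RHS ⇒* ε)
FIRST(T) = { 'a', 'f', 'n' }
FIRST(T f f) = { 'a', 'f', 'n' }
ε ∉ FIRST(T f f), so FOLLOW(C) is not added.
PREDICT(C → T f f) = { 'a', 'f', 'n' }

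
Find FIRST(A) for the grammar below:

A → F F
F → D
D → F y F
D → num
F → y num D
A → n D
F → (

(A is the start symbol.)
FIRST sets of the other non-terminals involved (by the same procedure, iterated to a fixed point):
  FIRST(F) = { '(', 'num', 'y' }

From A → F F:
  - F is a non-terminal: add FIRST(F) \ {ε} = { '(', 'num', 'y' }
    F is not nullable, so stop
From A → n D:
  - n is a terminal: add 'n' and stop

Collecting: FIRST(A) = { '(', 'n', 'num', 'y' }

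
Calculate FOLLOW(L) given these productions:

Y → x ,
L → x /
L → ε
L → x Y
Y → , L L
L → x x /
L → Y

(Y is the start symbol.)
In Y → , L L: L is followed by L, add FIRST(L) \ {ε} = { ',', 'x' }
  L is nullable, so also add FOLLOW(Y)
In Y → , L L: L is at the end, add FOLLOW(Y)

The FOLLOW sets referred to above (computed the same way, to a fixed point):
  FOLLOW(Y) = { $, ',', 'x' }

Taking the union: FOLLOW(L) = { $, ',', 'x' }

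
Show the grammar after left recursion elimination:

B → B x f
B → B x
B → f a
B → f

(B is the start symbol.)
B → f a B'
B → f B'
B' → x f B'
B' → x B'
B' → ε

B is directly left-recursive. The standard transformation for
  A → A α₁ | ... | A α_m | β₁ | ... | β_n
is
  A  → β₁ A' | ... | β_n A'
  A' → α₁ A' | ... | α_m A' | ε

B → f a becomes B → f a B'
B → f becomes B → f B'
B → B x f becomes B' → x f B'
B → B x becomes B' → x B'
Add B' → ε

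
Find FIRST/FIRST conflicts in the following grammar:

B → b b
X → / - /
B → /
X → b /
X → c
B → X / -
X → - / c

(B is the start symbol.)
A FIRST/FIRST conflict occurs when two productions N → α and N → β for the same non-terminal have FIRST(α) ∩ FIRST(β) ≠ ∅ (with ε ∈ FIRST of a nullable right-hand side, so two nullable alternatives also conflict).

FIRST sets of the non-terminals at (or reachable through a nullable prefix from) the front of some alternative:
  FIRST(X) = { '-', '/', 'b', 'c' }

Productions for B:
  B → b b: FIRST = { 'b' }
  B → /: FIRST = { '/' }
  B → X / -: FIRST = { '-', '/', 'b', 'c' }
Productions for X:
  X → / - /: FIRST = { '/' }
  X → b /: FIRST = { 'b' }
  X → c: FIRST = { 'c' }
  X → - / c: FIRST = { '-' }

Conflict for B: B → b b and B → X / -
  Overlap: { 'b' }
Conflict for B: B → / and B → X / -
  Overlap: { '/' }

Answer: Yes. B → b b / B → X '/' '-' on { 'b' }; B → '/' / B → X '/' '-' on { '/' }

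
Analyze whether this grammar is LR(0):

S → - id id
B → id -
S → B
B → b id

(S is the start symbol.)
A grammar is LR(0) if no state in the canonical LR(0) collection has:
  - both a shift item (dot before a terminal) and a complete item (shift-reduce conflict), or
  - two or more complete items (reduce-reduce conflict; the accept item [S' → S .] counts as a complete item here).

Augment with S' → S and build the canonical LR(0) collection (I0 = CLOSURE({[S' → . S]}), then GOTO on every symbol after a dot until no new states appear). It has 10 states:
  I0: { [B → . b id], [B → . id -], [S → . - id id], [S → . B], [S' → . S] }  — shift
  I1: { [S → - . id id] }  — shift
  I2: { [S → B .] }  — reduce
  I3: { [S' → S .] }  — accept
  I4: { [B → b . id] }  — shift
  I5: { [B → id . -] }  — shift
  I6: { [B → id - .] }  — reduce
  I7: { [B → b id .] }  — reduce
  I8: { [S → - id . id] }  — shift
  I9: { [S → - id id .] }  — reduce

Every state is either a pure shift/goto state or contains exactly one complete item and nothing to shift — no conflicts. The grammar is LR(0).

Answer: Yes, the grammar is LR(0)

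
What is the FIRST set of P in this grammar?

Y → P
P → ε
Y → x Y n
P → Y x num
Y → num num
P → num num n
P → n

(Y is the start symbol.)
FIRST sets of the other non-terminals involved (by the same procedure, iterated to a fixed point):
  FIRST(Y) = { 'n', 'num', 'x', ε }

From P → ε:
  - ε-production, so ε ∈ FIRST(P)
From P → Y x num:
  - Y is a non-terminal: add FIRST(Y) \ {ε} = { 'n', 'num', 'x' }
    Y is nullable, so continue to the next symbol
  - x is a terminal: add 'x' and stop
From P → num num n:
  - num is a terminal: add 'num' and stop
From P → n:
  - n is a terminal: add 'n' and stop

Collecting: FIRST(P) = { 'n', 'num', 'x', ε }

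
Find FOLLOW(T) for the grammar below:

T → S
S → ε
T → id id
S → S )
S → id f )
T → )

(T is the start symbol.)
{ $ }

To compute FOLLOW(T), find every occurrence of T on a right-hand side N → α T β: add FIRST(β) \ {ε}, and if β is empty or nullable also add FOLLOW(N). Iterate to a fixed point.

T is the start symbol, so $ ∈ FOLLOW(T).
T does not occur on any right-hand side.

Taking the union: FOLLOW(T) = { $ }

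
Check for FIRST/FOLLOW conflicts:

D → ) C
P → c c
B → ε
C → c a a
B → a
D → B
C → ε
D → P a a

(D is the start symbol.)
A FIRST/FOLLOW conflict occurs when a non-terminal N has a nullable alternative N → β (β ⇒* ε) and another alternative N → α with FIRST(α) ∩ FOLLOW(N) ≠ ∅: on such a lookahead the parser cannot decide between expanding α and letting N vanish via β.

Nullable non-terminals: B, C, D.
FIRST sets used below: FIRST(B) = { 'a', ε }, FIRST(P) = { 'c' }

B: nullable alternative(s) B → ε; FOLLOW(B) = { $ }
  B → ε: FIRST \ {ε} = { } — this is the only nullable alternative, skip
  B → a: FIRST \ {ε} = { 'a' } — disjoint from FOLLOW(B)

C: nullable alternative(s) C → ε; FOLLOW(C) = { $ }
  C → c a a: FIRST \ {ε} = { 'c' } — disjoint from FOLLOW(C)
  C → ε: FIRST \ {ε} = { } — this is the only nullable alternative, skip

D: nullable alternative(s) D → B; FOLLOW(D) = { $ }
  D → ) C: FIRST \ {ε} = { ')' } — disjoint from FOLLOW(D)
  D → B: FIRST \ {ε} = { 'a' } — this is the only nullable alternative, skip
  D → P a a: FIRST \ {ε} = { 'c' } — disjoint from FOLLOW(D)

P has no nullable alternative, so no FIRST/FOLLOW check is needed there.

No FIRST/FOLLOW conflicts found.

Answer: No FIRST/FOLLOW conflicts.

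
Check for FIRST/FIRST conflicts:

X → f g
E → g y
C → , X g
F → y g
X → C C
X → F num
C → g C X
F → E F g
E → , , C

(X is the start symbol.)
FIRST sets of the non-terminals at (or reachable through a nullable prefix from) the front of some alternative:
  FIRST(C) = { ',', 'g' }
  FIRST(F) = { ',', 'g', 'y' }
  FIRST(E) = { ',', 'g' }

Productions for X:
  X → f g: FIRST = { 'f' }
  X → C C: FIRST = { ',', 'g' }
  X → F num: FIRST = { ',', 'g', 'y' }
Productions for E:
  E → g y: FIRST = { 'g' }
  E → , , C: FIRST = { ',' }
Productions for C:
  C → , X g: FIRST = { ',' }
  C → g C X: FIRST = { 'g' }
Productions for F:
  F → y g: FIRST = { 'y' }
  F → E F g: FIRST = { ',', 'g' }

Conflict for X: X → C C and X → F num
  Overlap: { ',', 'g' }

Answer: Yes. X → C C / X → F num on { ',', 'g' }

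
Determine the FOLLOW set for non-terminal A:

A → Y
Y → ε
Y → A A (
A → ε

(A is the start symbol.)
To compute FOLLOW(A), find every occurrence of A on a right-hand side N → α A β: add FIRST(β) \ {ε}, and if β is empty or nullable also add FOLLOW(N). Iterate to a fixed point.

A is the start symbol, so $ ∈ FOLLOW(A).
In Y → A A (: A is followed by A '(', add FIRST(A '(') \ {ε} = { '(' }
In Y → A A (: A is followed by '(', add FIRST('(') \ {ε} = { '(' }

Taking the union: FOLLOW(A) = { $, '(' }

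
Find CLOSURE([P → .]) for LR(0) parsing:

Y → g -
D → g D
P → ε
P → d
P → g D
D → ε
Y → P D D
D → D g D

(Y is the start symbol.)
To compute CLOSURE, for each item [A → α.Bβ] where B is a non-terminal, add [B → .γ] for all productions B → γ; repeat for the newly added items until nothing changes.

Start with: [P → .]
The dot is at the end, so nothing is added.

CLOSURE = { [P → .] }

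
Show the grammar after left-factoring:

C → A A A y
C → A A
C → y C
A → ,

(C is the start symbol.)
Left-factoring transforms A → αβ₁ | αβ₂ into A → αA' and A' → β₁ | β₂
(α is the longest common prefix among the alternatives). Repeat until
no nonterminal has two alternatives with a common prefix.

Round 1: C has alternatives sharing prefix 'A A'. Introduce C': C → A A C'
  Add: C' → A y
  Add: C' → ε

No remaining common prefixes — done.

Resulting grammar:
C → A A C'
C' → A y
C' → ε
C → y C
A → ,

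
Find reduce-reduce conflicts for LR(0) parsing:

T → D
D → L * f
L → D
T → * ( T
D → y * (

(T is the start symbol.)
Yes — I2: [L → D .] vs [T → D .]

A reduce-reduce conflict occurs when an LR(0) state has two complete items [A → α .] and [B → β .] — both call for a reduction, and with no lookahead the parser cannot choose between them.

Augment with T' → T and build the canonical LR(0) collection (I0 = CLOSURE({[T' → . T]}), then GOTO on every symbol after a dot until no new states appear). It has 12 states:
  I0: { [D → . L * f], [D → . y * (], [L → . D], [T → . * ( T], [T → . D], [T' → . T] }  — shift
  I1: { [T → * . ( T] }  — shift
  I2: { [L → D .], [T → D .] }  — 2 reduces
  I3: { [D → L . * f] }  — shift
  I4: { [T' → T .] }  — accept
  I5: { [D → y . * (] }  — shift
  I6: { [D → y * . (] }  — shift
  I7: { [D → y * ( .] }  — reduce
  I8: { [D → L * . f] }  — shift
  I9: { [D → L * f .] }  — reduce
  I10: { [D → . L * f], [D → . y * (], [L → . D], [T → * ( . T], [T → . * ( T], [T → . D] }  — shift
  I11: { [T → * ( T .] }  — reduce

I2 contains complete items [L → D .], [T → D .] — reduce-reduce conflict.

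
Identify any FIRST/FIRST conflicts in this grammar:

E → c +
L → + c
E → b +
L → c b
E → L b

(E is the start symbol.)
A FIRST/FIRST conflict occurs when two productions N → α and N → β for the same non-terminal have FIRST(α) ∩ FIRST(β) ≠ ∅ (with ε ∈ FIRST of a nullable right-hand side, so two nullable alternatives also conflict).

FIRST sets of the non-terminals at (or reachable through a nullable prefix from) the front of some alternative:
  FIRST(L) = { '+', 'c' }

Productions for E:
  E → c +: FIRST = { 'c' }
  E → b +: FIRST = { 'b' }
  E → L b: FIRST = { '+', 'c' }
Productions for L:
  L → + c: FIRST = { '+' }
  L → c b: FIRST = { 'c' }

Conflict for E: E → c + and E → L b
  Overlap: { 'c' }

Answer: Yes. E → c '+' / E → L b on { 'c' }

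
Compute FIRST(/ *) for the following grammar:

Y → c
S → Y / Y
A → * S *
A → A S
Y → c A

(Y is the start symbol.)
To compute FIRST(/ *), process the symbols left to right:
Symbol / is a terminal. Add '/' and stop.
FIRST(/ *) = { '/' }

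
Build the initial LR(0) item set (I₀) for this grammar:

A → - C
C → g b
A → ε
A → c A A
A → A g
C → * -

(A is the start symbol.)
First, augment the grammar with A' → A
I₀ = CLOSURE({ [A' → . A] }):
  [A' → . A] has the dot before A: add [A → . - C], [A → .], [A → . c A A], [A → . A g]
No further items can be added.

I₀ = { [A → . - C], [A → . A g], [A → . c A A], [A → .], [A' → . A] }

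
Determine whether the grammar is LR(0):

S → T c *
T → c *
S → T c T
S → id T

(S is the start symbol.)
Augment with S' → S and build the canonical LR(0) collection (I0 = CLOSURE({[S' → . S]}), then GOTO on every symbol after a dot until no new states appear). It has 10 states:
  I0: { [S → . T c *], [S → . T c T], [S → . id T], [S' → . S], [T → . c *] }  — shift
  I1: { [S' → S .] }  — accept
  I2: { [S → T . c *], [S → T . c T] }  — shift
  I3: { [T → c . *] }  — shift
  I4: { [S → id . T], [T → . c *] }  — shift
  I5: { [S → id T .] }  — reduce
  I6: { [T → c * .] }  — reduce
  I7: { [S → T c . *], [S → T c . T], [T → . c *] }  — shift
  I8: { [S → T c * .] }  — reduce
  I9: { [S → T c T .] }  — reduce

Every state is either a pure shift/goto state or contains exactly one complete item and nothing to shift — no conflicts. The grammar is LR(0).

Answer: Yes, the grammar is LR(0)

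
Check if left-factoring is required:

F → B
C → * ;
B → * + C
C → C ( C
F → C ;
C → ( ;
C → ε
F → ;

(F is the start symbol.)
Left-factoring is needed when two productions for the same non-terminal
share a common prefix on the right-hand side.

Productions for F:
  F → B
  F → C ;
  F → ;
Productions for C:
  C → * ;
  C → C ( C
  C → ( ;
  C → ε

No common prefixes found.

Answer: No, left-factoring is not needed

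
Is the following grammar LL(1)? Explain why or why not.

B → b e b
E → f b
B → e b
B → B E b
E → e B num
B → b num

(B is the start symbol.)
No. Predict set conflict for B: { 'b' }

Relevant sets:
  FIRST(B) = { 'b', 'e' }

For B:
  PREDICT(B → b e b) = { 'b' }
  PREDICT(B → e b) = { 'e' }
  PREDICT(B → B E b) = { 'b', 'e' }
  PREDICT(B → b num) = { 'b' }
For E:
  PREDICT(E → f b) = { 'f' }
  PREDICT(E → e B num) = { 'e' }

Conflict found: Predict set conflict for B: { 'b' }
The grammar is NOT LL(1).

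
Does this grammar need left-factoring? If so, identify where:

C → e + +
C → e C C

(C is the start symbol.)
Left-factoring is needed when two productions for the same non-terminal
share a common prefix on the right-hand side.

Productions for C:
  C → e + +
  C → e C C

Found common prefix 'e' in productions for C

Answer: Yes, C has productions with common prefix 'e'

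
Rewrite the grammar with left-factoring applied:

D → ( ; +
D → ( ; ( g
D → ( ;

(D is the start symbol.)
D → ( ; D'
D' → +
D' → ( g
D' → ε

Left-factoring transforms A → αβ₁ | αβ₂ into A → αA' and A' → β₁ | β₂
(α is the longest common prefix among the alternatives). Repeat until
no nonterminal has two alternatives with a common prefix.

Round 1: D has alternatives sharing prefix '( ;'. Introduce D': D → ( ; D'
  Add: D' → +
  Add: D' → ( g
  Add: D' → ε

No remaining common prefixes — done.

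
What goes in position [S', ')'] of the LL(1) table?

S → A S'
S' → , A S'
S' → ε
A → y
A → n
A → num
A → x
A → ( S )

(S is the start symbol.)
To find M[S', ')'], we find productions for S' where ')' is in the predict set (PREDICT(N → α) = (FIRST(α) \ {ε}) ∪ (FOLLOW(N) if α ⇒* ε)).

Relevant sets:
  FOLLOW(S') = { $, ')' }

S' → , A S': PREDICT = { ',' }
S' → ε: PREDICT = { $, ')' }
  ')' is in predict set, so this production goes in M[S', ')']

M[S', ')'] = S' → ε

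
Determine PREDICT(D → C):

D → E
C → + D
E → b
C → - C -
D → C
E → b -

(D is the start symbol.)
{ '+', '-' }

PREDICT(D → C) = (FIRST(RHS) \ {ε}) ∪ (FOLLOW(D) if ε ∈ FIRST(RHS), i.e. RHS ⇒* ε)
FIRST(C) = { '+', '-' }
FIRST(C) = { '+', '-' }
ε ∉ FIRST(C), so FOLLOW(D) is not added.
PREDICT(D → C) = { '+', '-' }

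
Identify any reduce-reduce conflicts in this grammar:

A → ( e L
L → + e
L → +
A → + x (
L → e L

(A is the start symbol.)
No reduce-reduce conflicts

A reduce-reduce conflict occurs when an LR(0) state has two complete items [A → α .] and [B → β .] — both call for a reduction, and with no lookahead the parser cannot choose between them.

Augment with A' → A and build the canonical LR(0) collection (I0 = CLOSURE({[A' → . A]}), then GOTO on every symbol after a dot until no new states appear). It has 12 states:
  I0: { [A → . ( e L], [A → . + x (], [A' → . A] }  — shift
  I1: { [A → ( . e L] }  — shift
  I2: { [A → + . x (] }  — shift
  I3: { [A' → A .] }  — accept
  I4: { [A → + x . (] }  — shift
  I5: { [A → + x ( .] }  — reduce
  I6: { [A → ( e . L], [L → . + e], [L → . +], [L → . e L] }  — shift
  I7: { [L → + . e], [L → + .] }  — shift, reduce
  I8: { [A → ( e L .] }  — reduce
  I9: { [L → . + e], [L → . +], [L → . e L], [L → e . L] }  — shift
  I10: { [L → e L .] }  — reduce
  I11: { [L → + e .] }  — reduce

No state contains more than one complete item.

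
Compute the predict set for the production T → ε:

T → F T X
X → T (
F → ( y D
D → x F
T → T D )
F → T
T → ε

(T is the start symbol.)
PREDICT(T → ε) = (FIRST(RHS) \ {ε}) ∪ (FOLLOW(T) if ε ∈ FIRST(RHS), i.e. RHS ⇒* ε)
The right-hand side is ε (FIRST(ε) = { ε }), so the predict set is FOLLOW(T) = { $, '(', ')', 'x' }
PREDICT(T → ε) = { $, '(', ')', 'x' }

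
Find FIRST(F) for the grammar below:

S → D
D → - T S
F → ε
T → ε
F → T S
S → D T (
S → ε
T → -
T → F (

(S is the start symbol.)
{ '(', '-', ε }

To compute FIRST(F), examine every production with F on the left-hand side, reading each right-hand side left to right until a non-nullable symbol is reached.

FIRST sets of the other non-terminals involved (by the same procedure, iterated to a fixed point):
  FIRST(T) = { '(', '-', ε }
  FIRST(S) = { '-', ε }

From F → ε:
  - ε-production, so ε ∈ FIRST(F)
From F → T S:
  - T is a non-terminal: add FIRST(T) \ {ε} = { '(', '-' }
    T is nullable, so continue to the next symbol
  - S is a non-terminal: add FIRST(S) \ {ε} = { '-' }
    S is nullable and nothing follows, so the whole right-hand side can vanish: ε ∈ FIRST(F)

Collecting: FIRST(F) = { '(', '-', ε }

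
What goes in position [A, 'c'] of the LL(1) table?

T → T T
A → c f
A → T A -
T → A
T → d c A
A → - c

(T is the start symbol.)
A → c f, A → T A -

To find M[A, 'c'], we find productions for A where 'c' is in the predict set (PREDICT(N → α) = (FIRST(α) \ {ε}) ∪ (FOLLOW(N) if α ⇒* ε)).

Relevant sets:
  FIRST(T) = { '-', 'c', 'd' }

A → c f: PREDICT = { 'c' }
  'c' is in predict set, so this production goes in M[A, 'c']
A → T A -: PREDICT = { '-', 'c', 'd' }
  'c' is in predict set, so this production goes in M[A, 'c']
A → - c: PREDICT = { '-' }

M[A, 'c'] = A → c f, A → T A -  (a multiply-defined cell — the grammar is not LL(1))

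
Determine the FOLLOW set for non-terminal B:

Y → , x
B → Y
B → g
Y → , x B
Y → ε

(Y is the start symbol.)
To compute FOLLOW(B), find every occurrence of B on a right-hand side N → α B β: add FIRST(β) \ {ε}, and if β is empty or nullable also add FOLLOW(N). Iterate to a fixed point.

In Y → , x B: B is at the end, add FOLLOW(Y)

The FOLLOW sets referred to above (computed the same way, to a fixed point):
  FOLLOW(Y) = { $ }

Taking the union: FOLLOW(B) = { $ }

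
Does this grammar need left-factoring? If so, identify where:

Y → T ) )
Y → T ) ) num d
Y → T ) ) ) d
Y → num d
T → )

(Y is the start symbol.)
Yes, Y has productions with common prefix 'T ) )'

Left-factoring is needed when two productions for the same non-terminal
share a common prefix on the right-hand side.

Productions for Y:
  Y → T ) )
  Y → T ) ) num d
  Y → T ) ) ) d
  Y → num d

Found common prefix 'T ) )' in productions for Y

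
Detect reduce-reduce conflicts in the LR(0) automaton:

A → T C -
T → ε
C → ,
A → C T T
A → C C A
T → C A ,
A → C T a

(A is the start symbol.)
A reduce-reduce conflict occurs when an LR(0) state has two complete items [A → α .] and [B → β .] — both call for a reduction, and with no lookahead the parser cannot choose between them.

Augment with A' → A and build the canonical LR(0) collection (I0 = CLOSURE({[A' → . A]}), then GOTO on every symbol after a dot until no new states appear). It has 15 states:
  I0: { [A → . C C A], [A → . C T T], [A → . C T a], [A → . T C -], [A' → . A], [C → . ,], [T → . C A ,], [T → .] }  — shift, reduce
  I1: { [C → , .] }  — reduce
  I2: { [A' → A .] }  — accept
  I3: { [A → . C C A], [A → . C T T], [A → . C T a], [A → . T C -], [A → C . C A], [A → C . T T], [A → C . T a], [C → . ,], [T → . C A ,], [T → .], [T → C . A ,] }  — shift, reduce
  I4: { [A → T . C -], [C → . ,] }  — shift
  I5: { [A → T C . -] }  — shift
  I6: { [A → T C - .] }  — reduce
  I7: { [T → C A . ,] }  — shift
  I8: { [A → . C C A], [A → . C T T], [A → . C T a], [A → . T C -], [A → C . C A], [A → C . T T], [A → C . T a], [A → C C . A], [C → . ,], [T → . C A ,], [T → .], [T → C . A ,] }  — shift, reduce
  I9: { [A → C T . T], [A → C T . a], [A → T . C -], [C → . ,], [T → . C A ,], [T → .] }  — shift, reduce
  I10: { [A → . C C A], [A → . C T T], [A → . C T a], [A → . T C -], [A → T C . -], [C → . ,], [T → . C A ,], [T → .], [T → C . A ,] }  — shift, reduce
  I11: { [A → C T T .] }  — reduce
  I12: { [A → C T a .] }  — reduce
  I13: { [A → C C A .], [T → C A . ,] }  — shift, reduce
  I14: { [T → C A , .] }  — reduce

No state contains more than one complete item.

Answer: No reduce-reduce conflicts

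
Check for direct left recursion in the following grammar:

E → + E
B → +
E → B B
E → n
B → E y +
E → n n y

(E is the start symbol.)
Direct left recursion occurs when N → N α for some non-terminal N (the right-hand side begins with the left-hand side itself).

E → + E: starts with '+'
B → +: starts with '+'
E → B B: starts with B
E → n: starts with n
B → E y +: starts with E
E → n n y: starts with n

No direct left recursion found.

Answer: No direct left recursion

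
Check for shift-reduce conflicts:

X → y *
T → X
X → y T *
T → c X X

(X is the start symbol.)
A shift-reduce conflict occurs when an LR(0) state has both:
  - a complete (reduce) item [A → α .] (dot at the end), and
  - a shift item [B → β . c γ] (dot before a terminal).

Augment with X' → X and build the canonical LR(0) collection (I0 = CLOSURE({[X' → . X]}), then GOTO on every symbol after a dot until no new states appear). It has 10 states:
  I0: { [X → . y *], [X → . y T *], [X' → . X] }  — shift
  I1: { [X' → X .] }  — accept
  I2: { [T → . X], [T → . c X X], [X → . y *], [X → . y T *], [X → y . *], [X → y . T *] }  — shift
  I3: { [X → y * .] }  — reduce
  I4: { [X → y T . *] }  — shift
  I5: { [T → X .] }  — reduce
  I6: { [T → c . X X], [X → . y *], [X → . y T *] }  — shift
  I7: { [T → c X . X], [X → . y *], [X → . y T *] }  — shift
  I8: { [T → c X X .] }  — reduce
  I9: { [X → y T * .] }  — reduce

No state contains both a complete item and a shift item.

Answer: No shift-reduce conflicts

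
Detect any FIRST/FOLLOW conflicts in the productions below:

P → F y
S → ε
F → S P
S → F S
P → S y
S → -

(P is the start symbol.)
A FIRST/FOLLOW conflict occurs when a non-terminal N has a nullable alternative N → β (β ⇒* ε) and another alternative N → α with FIRST(α) ∩ FOLLOW(N) ≠ ∅: on such a lookahead the parser cannot decide between expanding α and letting N vanish via β.

Nullable non-terminals: S.
FIRST sets used below: FIRST(F) = { '-', 'y' }

S: nullable alternative(s) S → ε; FOLLOW(S) = { '-', 'y' }
  S → ε: FIRST \ {ε} = { } — this is the only nullable alternative, skip
  S → F S: FIRST \ {ε} = { '-', 'y' } — overlaps FOLLOW(S) on { '-', 'y' }: CONFLICT
  S → -: FIRST \ {ε} = { '-' } — overlaps FOLLOW(S) on { '-' }: CONFLICT

F, P have no nullable alternative, so no FIRST/FOLLOW check is needed there.

So the grammar has 2 FIRST/FOLLOW conflicts (marked CONFLICT above).

Answer: Yes. S → F S with FOLLOW(S) on { '-', 'y' }; S → '-' with FOLLOW(S) on { '-' }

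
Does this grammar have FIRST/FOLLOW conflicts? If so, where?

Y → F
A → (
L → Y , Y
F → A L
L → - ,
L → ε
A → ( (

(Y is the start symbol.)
A FIRST/FOLLOW conflict occurs when a non-terminal N has a nullable alternative N → β (β ⇒* ε) and another alternative N → α with FIRST(α) ∩ FOLLOW(N) ≠ ∅: on such a lookahead the parser cannot decide between expanding α and letting N vanish via β.

Nullable non-terminals: L.
FIRST sets used below: FIRST(Y) = { '(' }

L: nullable alternative(s) L → ε; FOLLOW(L) = { $, ',' }
  L → Y , Y: FIRST \ {ε} = { '(' } — disjoint from FOLLOW(L)
  L → - ,: FIRST \ {ε} = { '-' } — disjoint from FOLLOW(L)
  L → ε: FIRST \ {ε} = { } — this is the only nullable alternative, skip

A, F, Y have no nullable alternative, so no FIRST/FOLLOW check is needed there.

No FIRST/FOLLOW conflicts found.

Answer: No FIRST/FOLLOW conflicts.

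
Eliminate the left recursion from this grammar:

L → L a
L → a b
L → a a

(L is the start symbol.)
L is directly left-recursive. The standard transformation for
  A → A α₁ | ... | A α_m | β₁ | ... | β_n
is
  A  → β₁ A' | ... | β_n A'
  A' → α₁ A' | ... | α_m A' | ε

L → a b becomes L → a b L'
L → a a becomes L → a a L'
L → L a becomes L' → a L'
Add L' → ε

Resulting grammar:
L → a b L'
L → a a L'
L' → a L'
L' → ε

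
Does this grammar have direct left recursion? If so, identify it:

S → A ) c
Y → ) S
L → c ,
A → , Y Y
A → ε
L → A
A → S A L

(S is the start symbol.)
No direct left recursion

Direct left recursion occurs when N → N α for some non-terminal N (the right-hand side begins with the left-hand side itself).

S → A ) c: starts with A
Y → ) S: starts with ')'
L → c ,: starts with c
A → , Y Y: starts with ','
A → ε: starts with ε
L → A: starts with A
A → S A L: starts with S

No direct left recursion found.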